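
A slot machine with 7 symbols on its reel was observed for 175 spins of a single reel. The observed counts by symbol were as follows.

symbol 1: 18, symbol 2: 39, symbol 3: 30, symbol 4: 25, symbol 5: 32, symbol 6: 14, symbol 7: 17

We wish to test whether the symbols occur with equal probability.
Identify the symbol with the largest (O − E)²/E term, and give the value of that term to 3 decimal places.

Under H₀ each category has probability 1/7, so each expected count is 175/7 = 25.
χ² = (18−25)²/25 + (39−25)²/25 + (30−25)²/25 + (25−25)²/25 + (32−25)²/25 + (14−25)²/25 + (17−25)²/25
   = 1.9600 + 7.8400 + 1.0000 + 0.0000 + 1.9600 + 4.8400 + 2.5600
The largest term is for symbol 2: 7.840.

symbol 2, 7.840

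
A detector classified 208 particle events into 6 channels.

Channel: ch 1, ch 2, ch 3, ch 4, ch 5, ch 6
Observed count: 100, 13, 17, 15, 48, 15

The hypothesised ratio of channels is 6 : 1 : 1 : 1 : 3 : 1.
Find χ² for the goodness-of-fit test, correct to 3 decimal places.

Ratio total = 13. Expected counts: 208×6/13 = 96, 208×1/13 = 16, 208×1/13 = 16, 208×1/13 = 16, 208×3/13 = 48, 208×1/13 = 16.
cat         O        E   (O−E)²/E
ch 1      100       96     0.1667
ch 2       13       16     0.5625
ch 3       17       16     0.0625
ch 4       15       16     0.0625
ch 5       48       48     0.0000
ch 6       15       16     0.0625
Sum = 0.917

0.917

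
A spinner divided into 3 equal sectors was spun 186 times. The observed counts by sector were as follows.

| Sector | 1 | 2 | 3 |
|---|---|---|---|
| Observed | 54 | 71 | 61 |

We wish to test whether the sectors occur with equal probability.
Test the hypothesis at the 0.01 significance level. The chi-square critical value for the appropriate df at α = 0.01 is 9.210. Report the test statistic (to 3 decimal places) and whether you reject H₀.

Expected count for each of the 3 categories: 186/3 = 62.
1: (54 − 62)²/62 = 64/62 = 1.0323
2: (71 − 62)²/62 = 81/62 = 1.3065
3: (61 − 62)²/62 = 1/62 = 0.0161
Sum = 2.355
df = 2. Since 2.355 < 9.210, we do not reject H₀.

2.355; do not reject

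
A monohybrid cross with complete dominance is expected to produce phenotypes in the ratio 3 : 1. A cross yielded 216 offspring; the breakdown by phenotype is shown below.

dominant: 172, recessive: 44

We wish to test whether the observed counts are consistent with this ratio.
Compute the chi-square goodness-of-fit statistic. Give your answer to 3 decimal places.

2.469

Ratio total = 4. Expected counts: 216×3/4 = 162, 216×1/4 = 54.
cat            O        E   (O−E)²/E
dominant     172      162     0.6173
recessive     44       54     1.8519
Sum = 2.469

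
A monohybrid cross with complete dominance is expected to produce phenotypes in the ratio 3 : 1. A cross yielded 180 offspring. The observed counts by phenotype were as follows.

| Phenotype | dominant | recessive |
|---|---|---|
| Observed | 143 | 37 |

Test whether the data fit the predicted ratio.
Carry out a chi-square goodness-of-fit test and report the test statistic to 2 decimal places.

Ratio total = 4. Expected counts: 180×3/4 = 135, 180×1/4 = 45.
dominant: (143 − 135)²/135 = 64/135 = 0.474
recessive: (37 − 45)²/45 = 64/45 = 1.422
Sum = 1.90

1.90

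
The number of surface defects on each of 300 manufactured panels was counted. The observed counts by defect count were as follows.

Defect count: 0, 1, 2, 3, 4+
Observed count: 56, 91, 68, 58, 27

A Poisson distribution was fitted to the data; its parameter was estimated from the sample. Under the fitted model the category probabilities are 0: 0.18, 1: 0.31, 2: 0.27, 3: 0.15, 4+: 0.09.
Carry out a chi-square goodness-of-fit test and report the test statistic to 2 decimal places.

5.96

Expected counts E_i = n·p_i: 300×0.18 = 54, 300×0.31 = 93, 300×0.27 = 81, 300×0.15 = 45, 300×0.09 = 27.
χ² = (56−54)²/54 + (91−93)²/93 + (68−81)²/81 + (58−45)²/45 + (27−27)²/27
   = 0.074 + 0.043 + 2.086 + 3.756 + 0.000
Sum = 5.96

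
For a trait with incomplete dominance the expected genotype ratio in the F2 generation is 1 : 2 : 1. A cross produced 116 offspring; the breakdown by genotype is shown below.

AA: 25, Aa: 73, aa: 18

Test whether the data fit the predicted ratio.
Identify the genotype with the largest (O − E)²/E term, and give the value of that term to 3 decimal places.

aa, 4.172

Ratio total = 4. Expected counts: 116×1/4 = 29, 116×2/4 = 58, 116×1/4 = 29.
χ² = (25−29)²/29 + (73−58)²/58 + (18−29)²/29
   = 0.5517 + 3.8793 + 4.1724
The largest term is for aa: 4.172.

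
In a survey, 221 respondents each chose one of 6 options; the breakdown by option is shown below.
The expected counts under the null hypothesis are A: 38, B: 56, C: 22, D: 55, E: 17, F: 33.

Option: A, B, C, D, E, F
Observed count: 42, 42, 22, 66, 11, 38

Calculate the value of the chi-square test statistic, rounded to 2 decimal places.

cat         O        E   (O−E)²/E
A          42       38      0.421
B          42       56      3.500
C          22       22      0.000
D          66       55      2.200
E          11       17      2.118
F          38       33      0.758
Sum = 9.00

9.00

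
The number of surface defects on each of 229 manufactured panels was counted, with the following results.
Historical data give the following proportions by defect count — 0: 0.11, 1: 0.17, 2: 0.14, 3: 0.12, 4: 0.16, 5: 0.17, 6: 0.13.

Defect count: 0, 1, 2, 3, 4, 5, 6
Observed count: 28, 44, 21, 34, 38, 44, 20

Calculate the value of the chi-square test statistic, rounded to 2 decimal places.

Expected counts E_i = n·p_i: 229×0.11 = 25.19, 229×0.17 = 38.93, 229×0.14 = 32.06, 229×0.12 = 27.48, 229×0.16 = 36.64, 229×0.17 = 38.93, 229×0.13 = 29.77.
χ² = (28−25.19)²/25.19 + (44−38.93)²/38.93 + (21−32.06)²/32.06 + (34−27.48)²/27.48 + (38−36.64)²/36.64 + (44−38.93)²/38.93 + (20−29.77)²/29.77
   = 0.313 + 0.660 + 3.815 + 1.547 + 0.050 + 0.660 + 3.206
Sum = 10.25

10.25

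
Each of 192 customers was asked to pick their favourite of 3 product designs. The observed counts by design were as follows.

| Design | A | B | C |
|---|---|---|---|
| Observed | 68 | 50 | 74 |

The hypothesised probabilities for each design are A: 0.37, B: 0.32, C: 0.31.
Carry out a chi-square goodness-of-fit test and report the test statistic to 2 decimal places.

Expected counts E_i = n·p_i: 192×0.37 = 71.04, 192×0.32 = 61.44, 192×0.31 = 59.52.
cat         O        E   (O−E)²/E
A          68    71.04      0.130
B          50    61.44      2.130
C          74    59.52      3.523
Sum = 5.78

5.78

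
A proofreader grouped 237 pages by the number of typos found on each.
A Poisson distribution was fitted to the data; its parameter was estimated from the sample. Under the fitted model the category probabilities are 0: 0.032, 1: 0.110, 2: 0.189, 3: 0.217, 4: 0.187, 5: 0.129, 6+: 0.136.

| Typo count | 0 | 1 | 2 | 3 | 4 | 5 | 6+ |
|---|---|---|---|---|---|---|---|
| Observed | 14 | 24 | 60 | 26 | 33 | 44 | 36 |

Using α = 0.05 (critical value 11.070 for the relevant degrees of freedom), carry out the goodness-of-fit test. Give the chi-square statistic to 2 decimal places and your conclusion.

Expected counts E_i = n·p_i: 237×0.032 = 7.584, 237×0.110 = 26.07, 237×0.189 = 44.793, 237×0.217 = 51.429, 237×0.187 = 44.319, 237×0.129 = 30.573, 237×0.136 = 32.232.
0: (14 − 7.584)²/7.584 = 41.165056/7.584 = 5.428
1: (24 − 26.07)²/26.07 = 4.2849/26.07 = 0.164
2: (60 − 44.793)²/44.793 = 231.252849/44.793 = 5.163
3: (26 − 51.429)²/51.429 = 646.634041/51.429 = 12.573
4: (33 − 44.319)²/44.319 = 128.119761/44.319 = 2.891
5: (44 − 30.573)²/30.573 = 180.284329/30.573 = 5.897
6+: (36 − 32.232)²/32.232 = 14.197824/32.232 = 0.440
Sum = 32.56
df = 5. Since 32.56 > 11.070, we reject H₀.

32.56; reject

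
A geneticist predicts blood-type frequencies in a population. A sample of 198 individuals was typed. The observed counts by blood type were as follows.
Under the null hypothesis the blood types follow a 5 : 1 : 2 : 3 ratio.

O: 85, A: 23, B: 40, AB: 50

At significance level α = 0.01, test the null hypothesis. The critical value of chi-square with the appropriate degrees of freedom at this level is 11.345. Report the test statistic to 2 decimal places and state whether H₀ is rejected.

2.41; do not reject

Ratio total = 11. Expected counts: 198×5/11 = 90, 198×1/11 = 18, 198×2/11 = 36, 198×3/11 = 54.
cat         O        E   (O−E)²/E
O          85       90      0.278
A          23       18      1.389
B          40       36      0.444
AB         50       54      0.296
Sum = 2.41
df = 3. Since 2.41 < 11.345, we do not reject H₀.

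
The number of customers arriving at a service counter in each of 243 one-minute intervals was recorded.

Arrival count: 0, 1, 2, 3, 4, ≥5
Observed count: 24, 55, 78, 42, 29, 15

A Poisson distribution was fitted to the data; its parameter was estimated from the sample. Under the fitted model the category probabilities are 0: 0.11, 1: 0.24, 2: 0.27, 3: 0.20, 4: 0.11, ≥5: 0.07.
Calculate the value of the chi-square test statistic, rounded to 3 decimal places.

Expected counts E_i = n·p_i: 243×0.11 = 26.73, 243×0.24 = 58.32, 243×0.27 = 65.61, 243×0.20 = 48.6, 243×0.11 = 26.73, 243×0.07 = 17.01.
χ² = (24−26.73)²/26.73 + (55−58.32)²/58.32 + (78−65.61)²/65.61 + (42−48.6)²/48.6 + (29−26.73)²/26.73 + (15−17.01)²/17.01
   = 0.2788 + 0.1890 + 2.3398 + 0.8963 + 0.1928 + 0.2375
Sum = 4.134

4.134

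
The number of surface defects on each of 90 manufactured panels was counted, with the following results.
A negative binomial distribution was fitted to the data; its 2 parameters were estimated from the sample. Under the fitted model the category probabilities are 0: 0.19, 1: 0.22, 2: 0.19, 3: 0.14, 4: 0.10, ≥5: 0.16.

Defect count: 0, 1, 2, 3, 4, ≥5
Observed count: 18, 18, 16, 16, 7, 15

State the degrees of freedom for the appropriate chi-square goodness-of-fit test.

3

There are k = 6 categories and 2 parameters estimated from the data, so df = 6 − 1 − 2 = 3.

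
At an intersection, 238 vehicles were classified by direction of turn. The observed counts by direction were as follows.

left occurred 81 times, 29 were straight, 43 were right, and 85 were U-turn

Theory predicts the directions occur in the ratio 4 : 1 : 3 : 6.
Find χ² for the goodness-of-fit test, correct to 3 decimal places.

15.044

Ratio total = 14. Expected counts: 238×4/14 = 68, 238×1/14 = 17, 238×3/14 = 51, 238×6/14 = 102.
χ² = (81−68)²/68 + (29−17)²/17 + (43−51)²/51 + (85−102)²/102
   = 2.4853 + 8.4706 + 1.2549 + 2.8333
Sum = 15.044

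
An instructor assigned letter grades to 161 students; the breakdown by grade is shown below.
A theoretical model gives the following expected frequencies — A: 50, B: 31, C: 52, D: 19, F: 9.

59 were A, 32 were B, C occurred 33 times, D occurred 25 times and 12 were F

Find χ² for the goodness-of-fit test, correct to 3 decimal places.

A: (59 − 50)²/50 = 81/50 = 1.6200
B: (32 − 31)²/31 = 1/31 = 0.0323
C: (33 − 52)²/52 = 361/52 = 6.9423
D: (25 − 19)²/19 = 36/19 = 1.8947
F: (12 − 9)²/9 = 9/9 = 1.0000
Sum = 11.489

11.489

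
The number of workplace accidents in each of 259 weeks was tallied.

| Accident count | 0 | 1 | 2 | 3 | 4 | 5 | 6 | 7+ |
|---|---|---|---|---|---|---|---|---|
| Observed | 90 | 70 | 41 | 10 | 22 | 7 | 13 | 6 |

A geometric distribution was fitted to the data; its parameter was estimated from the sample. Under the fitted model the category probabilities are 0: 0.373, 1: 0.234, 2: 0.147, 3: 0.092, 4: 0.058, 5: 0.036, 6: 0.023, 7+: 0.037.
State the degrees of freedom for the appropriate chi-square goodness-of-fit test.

There are k = 8 categories and 1 parameter estimated from the data, so df = 8 − 1 − 1 = 6.

6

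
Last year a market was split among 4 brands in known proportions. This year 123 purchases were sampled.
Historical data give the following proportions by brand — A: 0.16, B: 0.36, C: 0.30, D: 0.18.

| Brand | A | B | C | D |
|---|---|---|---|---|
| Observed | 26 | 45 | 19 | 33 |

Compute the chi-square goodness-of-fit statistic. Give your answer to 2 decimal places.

Expected counts E_i = n·p_i: 123×0.16 = 19.68, 123×0.36 = 44.28, 123×0.30 = 36.9, 123×0.18 = 22.14.
cat         O        E   (O−E)²/E
A          26    19.68      2.030
B          45    44.28      0.012
C          19     36.9      8.683
D          33    22.14      5.327
Sum = 16.05

16.05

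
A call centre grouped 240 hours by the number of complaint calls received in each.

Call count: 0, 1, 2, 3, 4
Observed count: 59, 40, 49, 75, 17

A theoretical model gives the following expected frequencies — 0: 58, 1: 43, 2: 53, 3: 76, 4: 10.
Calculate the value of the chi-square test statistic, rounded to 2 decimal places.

5.44

cat         O        E   (O−E)²/E
0          59       58      0.017
1          40       43      0.209
2          49       53      0.302
3          75       76      0.013
4          17       10      4.900
Sum = 5.44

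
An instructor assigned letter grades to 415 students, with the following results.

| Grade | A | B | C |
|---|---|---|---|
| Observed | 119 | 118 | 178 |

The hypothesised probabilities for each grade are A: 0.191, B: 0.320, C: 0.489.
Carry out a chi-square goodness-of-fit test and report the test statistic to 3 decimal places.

Expected counts E_i = n·p_i: 415×0.191 = 79.265, 415×0.320 = 132.8, 415×0.489 = 202.935.
A: (119 − 79.265)²/79.265 = 1578.870225/79.265 = 19.9189
B: (118 − 132.8)²/132.8 = 219.04/132.8 = 1.6494
C: (178 − 202.935)²/202.935 = 621.754225/202.935 = 3.0638
Sum = 24.632

24.632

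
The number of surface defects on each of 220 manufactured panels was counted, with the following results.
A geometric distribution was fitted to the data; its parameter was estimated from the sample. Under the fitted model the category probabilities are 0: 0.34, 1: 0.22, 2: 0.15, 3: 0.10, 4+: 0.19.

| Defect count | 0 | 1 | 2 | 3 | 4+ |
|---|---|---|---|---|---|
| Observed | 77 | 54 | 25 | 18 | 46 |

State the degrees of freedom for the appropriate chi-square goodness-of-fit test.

There are k = 5 categories and 1 parameter estimated from the data, so df = 5 − 1 − 1 = 3.

3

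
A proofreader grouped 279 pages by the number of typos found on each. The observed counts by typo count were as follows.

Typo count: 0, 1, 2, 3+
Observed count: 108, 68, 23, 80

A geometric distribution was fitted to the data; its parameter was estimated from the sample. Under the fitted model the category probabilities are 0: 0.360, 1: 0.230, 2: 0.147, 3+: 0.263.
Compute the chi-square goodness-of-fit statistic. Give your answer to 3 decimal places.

9.307

Expected counts E_i = n·p_i: 279×0.360 = 100.44, 279×0.230 = 64.17, 279×0.147 = 41.013, 279×0.263 = 73.377.
0: (108 − 100.44)²/100.44 = 57.1536/100.44 = 0.5690
1: (68 − 64.17)²/64.17 = 14.6689/64.17 = 0.2286
2: (23 − 41.013)²/41.013 = 324.468169/41.013 = 7.9113
3+: (80 − 73.377)²/73.377 = 43.864129/73.377 = 0.5978
Sum = 9.307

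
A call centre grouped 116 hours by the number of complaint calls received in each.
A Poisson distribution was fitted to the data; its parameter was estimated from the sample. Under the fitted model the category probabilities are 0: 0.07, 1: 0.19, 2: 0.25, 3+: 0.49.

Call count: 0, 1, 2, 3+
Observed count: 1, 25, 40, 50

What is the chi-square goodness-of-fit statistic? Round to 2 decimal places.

11.64

Expected counts E_i = n·p_i: 116×0.07 = 8.12, 116×0.19 = 22.04, 116×0.25 = 29, 116×0.49 = 56.84.
0: (1 − 8.12)²/8.12 = 50.6944/8.12 = 6.243
1: (25 − 22.04)²/22.04 = 8.7616/22.04 = 0.398
2: (40 − 29)²/29 = 121/29 = 4.172
3+: (50 − 56.84)²/56.84 = 46.7856/56.84 = 0.823
Sum = 11.64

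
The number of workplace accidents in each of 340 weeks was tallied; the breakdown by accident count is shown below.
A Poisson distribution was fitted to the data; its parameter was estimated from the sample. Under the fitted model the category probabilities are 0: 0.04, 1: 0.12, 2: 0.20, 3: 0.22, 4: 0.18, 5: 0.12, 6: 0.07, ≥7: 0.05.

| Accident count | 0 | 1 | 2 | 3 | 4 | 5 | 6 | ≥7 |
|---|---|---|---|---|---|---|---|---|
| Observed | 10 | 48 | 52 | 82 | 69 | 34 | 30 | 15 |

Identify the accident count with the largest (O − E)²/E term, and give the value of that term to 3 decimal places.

Expected counts E_i = n·p_i: 340×0.04 = 13.6, 340×0.12 = 40.8, 340×0.20 = 68, 340×0.22 = 74.8, 340×0.18 = 61.2, 340×0.12 = 40.8, 340×0.07 = 23.8, 340×0.05 = 17.
χ² = (10−13.6)²/13.6 + (48−40.8)²/40.8 + (52−68)²/68 + (82−74.8)²/74.8 + (69−61.2)²/61.2 + (34−40.8)²/40.8 + (30−23.8)²/23.8 + (15−17)²/17
   = 0.9529 + 1.2706 + 3.7647 + 0.6930 + 0.9941 + 1.1333 + 1.6151 + 0.2353
The largest term is for 2: 3.765.

2, 3.765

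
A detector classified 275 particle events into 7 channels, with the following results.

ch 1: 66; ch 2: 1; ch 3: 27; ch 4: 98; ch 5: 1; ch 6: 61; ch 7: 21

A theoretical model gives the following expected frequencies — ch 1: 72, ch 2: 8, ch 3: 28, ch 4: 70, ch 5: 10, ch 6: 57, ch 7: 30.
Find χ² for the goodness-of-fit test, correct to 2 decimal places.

28.94

χ² = (66−72)²/72 + (1−8)²/8 + (27−28)²/28 + (98−70)²/70 + (1−10)²/10 + (61−57)²/57 + (21−30)²/30
   = 0.500 + 6.125 + 0.036 + 11.200 + 8.100 + 0.281 + 2.700
Sum = 28.94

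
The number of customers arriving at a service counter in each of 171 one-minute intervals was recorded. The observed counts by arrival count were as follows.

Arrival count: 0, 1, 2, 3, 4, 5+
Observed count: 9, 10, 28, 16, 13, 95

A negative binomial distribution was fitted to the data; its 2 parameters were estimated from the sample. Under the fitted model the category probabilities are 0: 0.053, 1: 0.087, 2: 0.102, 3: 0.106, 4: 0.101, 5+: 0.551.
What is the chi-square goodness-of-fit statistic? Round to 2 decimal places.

9.30

Expected counts E_i = n·p_i: 171×0.053 = 9.063, 171×0.087 = 14.877, 171×0.102 = 17.442, 171×0.106 = 18.126, 171×0.101 = 17.271, 171×0.551 = 94.221.
χ² = (9−9.063)²/9.063 + (10−14.877)²/14.877 + (28−17.442)²/17.442 + (16−18.126)²/18.126 + (13−17.271)²/17.271 + (95−94.221)²/94.221
   = 0.000 + 1.599 + 6.391 + 0.249 + 1.056 + 0.006
Sum = 9.30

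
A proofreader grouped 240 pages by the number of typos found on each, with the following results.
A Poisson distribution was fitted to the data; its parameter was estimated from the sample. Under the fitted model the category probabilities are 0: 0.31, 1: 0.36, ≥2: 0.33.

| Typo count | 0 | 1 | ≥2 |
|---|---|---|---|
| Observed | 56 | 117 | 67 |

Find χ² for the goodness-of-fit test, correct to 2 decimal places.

Expected counts E_i = n·p_i: 240×0.31 = 74.4, 240×0.36 = 86.4, 240×0.33 = 79.2.
0: (56 − 74.4)²/74.4 = 338.56/74.4 = 4.551
1: (117 − 86.4)²/86.4 = 936.36/86.4 = 10.838
≥2: (67 − 79.2)²/79.2 = 148.84/79.2 = 1.879
Sum = 17.27

17.27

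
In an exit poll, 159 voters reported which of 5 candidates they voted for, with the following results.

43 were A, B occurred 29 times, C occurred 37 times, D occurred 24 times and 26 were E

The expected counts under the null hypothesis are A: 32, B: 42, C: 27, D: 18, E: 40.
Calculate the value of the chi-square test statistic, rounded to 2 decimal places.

χ² = (43−32)²/32 + (29−42)²/42 + (37−27)²/27 + (24−18)²/18 + (26−40)²/40
   = 3.781 + 4.024 + 3.704 + 2.000 + 4.900
Sum = 18.41

18.41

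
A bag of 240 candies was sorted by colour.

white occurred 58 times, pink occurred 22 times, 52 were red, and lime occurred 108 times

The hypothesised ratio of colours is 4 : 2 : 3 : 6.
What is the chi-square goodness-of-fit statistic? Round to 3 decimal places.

5.521

Ratio total = 15. Expected counts: 240×4/15 = 64, 240×2/15 = 32, 240×3/15 = 48, 240×6/15 = 96.
χ² = (58−64)²/64 + (22−32)²/32 + (52−48)²/48 + (108−96)²/96
   = 0.5625 + 3.1250 + 0.3333 + 1.5000
Sum = 5.521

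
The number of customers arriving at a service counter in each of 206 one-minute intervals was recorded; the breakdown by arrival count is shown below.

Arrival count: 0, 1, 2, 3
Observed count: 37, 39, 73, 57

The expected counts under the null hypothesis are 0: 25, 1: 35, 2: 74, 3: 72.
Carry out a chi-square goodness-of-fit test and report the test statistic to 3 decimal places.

9.356

χ² = (37−25)²/25 + (39−35)²/35 + (73−74)²/74 + (57−72)²/72
   = 5.7600 + 0.4571 + 0.0135 + 3.1250
Sum = 9.356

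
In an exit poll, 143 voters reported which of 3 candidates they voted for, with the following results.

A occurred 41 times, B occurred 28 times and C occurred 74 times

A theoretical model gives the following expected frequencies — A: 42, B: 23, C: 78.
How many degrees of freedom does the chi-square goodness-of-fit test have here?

2

There are k = 3 categories and no parameters were estimated from the data, so df = 3 − 1 = 2.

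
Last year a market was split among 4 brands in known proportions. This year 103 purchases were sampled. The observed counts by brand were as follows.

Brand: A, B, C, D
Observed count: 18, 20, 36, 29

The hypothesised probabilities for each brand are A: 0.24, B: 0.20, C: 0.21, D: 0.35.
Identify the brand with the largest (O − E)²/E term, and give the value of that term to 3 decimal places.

Expected counts E_i = n·p_i: 103×0.24 = 24.72, 103×0.20 = 20.6, 103×0.21 = 21.63, 103×0.35 = 36.05.
cat         O        E   (O−E)²/E
A          18    24.72     1.8268
B          20     20.6     0.0175
C          36    21.63     9.5468
D          29    36.05     1.3787
The largest term is for C: 9.547.

C, 9.547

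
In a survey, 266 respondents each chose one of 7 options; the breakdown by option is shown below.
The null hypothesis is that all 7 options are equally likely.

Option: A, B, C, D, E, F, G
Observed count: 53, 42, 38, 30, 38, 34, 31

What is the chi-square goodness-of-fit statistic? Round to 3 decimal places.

9.737

Under H₀ each category has probability 1/7, so each expected count is 266/7 = 38.
cat         O        E   (O−E)²/E
A          53       38     5.9211
B          42       38     0.4211
C          38       38     0.0000
D          30       38     1.6842
E          38       38     0.0000
F          34       38     0.4211
G          31       38     1.2895
Sum = 9.737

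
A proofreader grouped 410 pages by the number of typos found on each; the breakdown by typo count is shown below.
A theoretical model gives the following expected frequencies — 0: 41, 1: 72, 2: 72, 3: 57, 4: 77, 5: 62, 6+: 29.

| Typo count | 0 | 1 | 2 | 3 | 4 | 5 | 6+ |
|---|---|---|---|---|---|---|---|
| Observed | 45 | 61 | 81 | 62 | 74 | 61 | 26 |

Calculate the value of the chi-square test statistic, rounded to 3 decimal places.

4.078

χ² = (45−41)²/41 + (61−72)²/72 + (81−72)²/72 + (62−57)²/57 + (74−77)²/77 + (61−62)²/62 + (26−29)²/29
   = 0.3902 + 1.6806 + 1.1250 + 0.4386 + 0.1169 + 0.0161 + 0.3103
Sum = 4.078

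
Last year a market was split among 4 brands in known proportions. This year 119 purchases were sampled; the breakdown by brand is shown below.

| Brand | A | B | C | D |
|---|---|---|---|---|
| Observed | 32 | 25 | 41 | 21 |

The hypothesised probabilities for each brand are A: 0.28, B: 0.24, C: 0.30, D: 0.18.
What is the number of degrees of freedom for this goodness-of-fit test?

3

There are k = 4 categories and no parameters were estimated from the data, so df = 4 − 1 = 3.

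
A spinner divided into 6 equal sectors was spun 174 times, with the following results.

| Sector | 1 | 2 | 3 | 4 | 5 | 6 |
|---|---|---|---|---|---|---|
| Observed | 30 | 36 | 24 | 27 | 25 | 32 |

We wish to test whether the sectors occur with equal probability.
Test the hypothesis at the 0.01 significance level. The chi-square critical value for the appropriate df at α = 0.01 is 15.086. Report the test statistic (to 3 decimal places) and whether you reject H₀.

3.586; do not reject

Under H₀ each category has probability 1/6, so each expected count is 174/6 = 29.
cat         O        E   (O−E)²/E
1          30       29     0.0345
2          36       29     1.6897
3          24       29     0.8621
4          27       29     0.1379
5          25       29     0.5517
6          32       29     0.3103
Sum = 3.586
df = 5. Since 3.586 < 15.086, we do not reject H₀.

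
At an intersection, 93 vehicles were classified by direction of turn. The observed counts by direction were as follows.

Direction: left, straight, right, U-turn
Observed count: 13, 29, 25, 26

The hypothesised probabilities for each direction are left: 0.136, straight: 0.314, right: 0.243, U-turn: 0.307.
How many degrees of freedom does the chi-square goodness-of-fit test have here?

There are k = 4 categories and no parameters were estimated from the data, so df = 4 − 1 = 3.

3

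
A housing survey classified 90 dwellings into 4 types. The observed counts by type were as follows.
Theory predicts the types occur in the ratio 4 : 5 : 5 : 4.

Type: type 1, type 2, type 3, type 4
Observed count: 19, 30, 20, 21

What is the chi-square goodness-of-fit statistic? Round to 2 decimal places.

Ratio total = 18. Expected counts: 90×4/18 = 20, 90×5/18 = 25, 90×5/18 = 25, 90×4/18 = 20.
cat         O        E   (O−E)²/E
type 1     19       20      0.050
type 2     30       25      1.000
type 3     20       25      1.000
type 4     21       20      0.050
Sum = 2.10

2.10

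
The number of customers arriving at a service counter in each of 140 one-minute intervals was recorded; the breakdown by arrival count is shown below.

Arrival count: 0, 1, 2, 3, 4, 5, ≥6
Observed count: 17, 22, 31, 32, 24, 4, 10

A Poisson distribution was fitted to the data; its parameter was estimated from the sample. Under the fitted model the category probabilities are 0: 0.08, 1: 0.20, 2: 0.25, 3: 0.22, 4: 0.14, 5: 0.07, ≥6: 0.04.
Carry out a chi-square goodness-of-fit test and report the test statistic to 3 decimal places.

12.671

Expected counts E_i = n·p_i: 140×0.08 = 11.2, 140×0.20 = 28, 140×0.25 = 35, 140×0.22 = 30.8, 140×0.14 = 19.6, 140×0.07 = 9.8, 140×0.04 = 5.6.
cat         O        E   (O−E)²/E
0          17     11.2     3.0036
1          22       28     1.2857
2          31       35     0.4571
3          32     30.8     0.0468
4          24     19.6     0.9878
5           4      9.8     3.4327
≥6         10      5.6     3.4571
Sum = 12.671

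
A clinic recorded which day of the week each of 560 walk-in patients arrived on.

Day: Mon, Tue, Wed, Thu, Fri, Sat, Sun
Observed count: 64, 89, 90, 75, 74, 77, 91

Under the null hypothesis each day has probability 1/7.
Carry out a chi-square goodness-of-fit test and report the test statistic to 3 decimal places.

7.850

Under H₀ each category has probability 1/7, so each expected count is 560/7 = 80.
Mon: (64 − 80)²/80 = 256/80 = 3.2000
Tue: (89 − 80)²/80 = 81/80 = 1.0125
Wed: (90 − 80)²/80 = 100/80 = 1.2500
Thu: (75 − 80)²/80 = 25/80 = 0.3125
Fri: (74 − 80)²/80 = 36/80 = 0.4500
Sat: (77 − 80)²/80 = 9/80 = 0.1125
Sun: (91 − 80)²/80 = 121/80 = 1.5125
Sum = 7.850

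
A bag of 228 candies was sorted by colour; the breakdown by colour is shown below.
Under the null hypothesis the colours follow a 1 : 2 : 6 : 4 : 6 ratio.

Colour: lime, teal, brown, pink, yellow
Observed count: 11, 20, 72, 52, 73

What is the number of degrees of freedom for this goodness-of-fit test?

There are k = 5 categories and no parameters were estimated from the data, so df = 5 − 1 = 4.

4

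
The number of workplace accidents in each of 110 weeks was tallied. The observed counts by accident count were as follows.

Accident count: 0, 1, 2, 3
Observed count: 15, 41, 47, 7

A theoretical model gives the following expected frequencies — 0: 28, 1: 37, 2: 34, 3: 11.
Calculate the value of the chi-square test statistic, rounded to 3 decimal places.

cat         O        E   (O−E)²/E
0          15       28     6.0357
1          41       37     0.4324
2          47       34     4.9706
3           7       11     1.4545
Sum = 12.893

12.893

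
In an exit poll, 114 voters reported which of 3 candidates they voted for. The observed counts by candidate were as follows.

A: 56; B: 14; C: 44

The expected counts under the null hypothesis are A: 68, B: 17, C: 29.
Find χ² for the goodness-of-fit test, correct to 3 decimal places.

10.406

A: (56 − 68)²/68 = 144/68 = 2.1176
B: (14 − 17)²/17 = 9/17 = 0.5294
C: (44 − 29)²/29 = 225/29 = 7.7586
Sum = 10.406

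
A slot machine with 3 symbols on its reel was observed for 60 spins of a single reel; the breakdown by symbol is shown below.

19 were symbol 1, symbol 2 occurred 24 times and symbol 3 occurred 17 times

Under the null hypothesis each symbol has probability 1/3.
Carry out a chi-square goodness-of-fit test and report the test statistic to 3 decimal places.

1.300

Under H₀ each category has probability 1/3, so each expected count is 60/3 = 20.
cat           O        E   (O−E)²/E
symbol 1     19       20     0.0500
symbol 2     24       20     0.8000
symbol 3     17       20     0.4500
Sum = 1.300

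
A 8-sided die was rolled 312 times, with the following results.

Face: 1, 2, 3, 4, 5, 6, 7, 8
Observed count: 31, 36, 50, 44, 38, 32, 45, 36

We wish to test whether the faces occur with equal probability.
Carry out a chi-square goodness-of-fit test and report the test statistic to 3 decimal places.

8.051

Expected count for each of the 8 categories: 312/8 = 39.
cat         O        E   (O−E)²/E
1          31       39     1.6410
2          36       39     0.2308
3          50       39     3.1026
4          44       39     0.6410
5          38       39     0.0256
6          32       39     1.2564
7          45       39     0.9231
8          36       39     0.2308
Sum = 8.051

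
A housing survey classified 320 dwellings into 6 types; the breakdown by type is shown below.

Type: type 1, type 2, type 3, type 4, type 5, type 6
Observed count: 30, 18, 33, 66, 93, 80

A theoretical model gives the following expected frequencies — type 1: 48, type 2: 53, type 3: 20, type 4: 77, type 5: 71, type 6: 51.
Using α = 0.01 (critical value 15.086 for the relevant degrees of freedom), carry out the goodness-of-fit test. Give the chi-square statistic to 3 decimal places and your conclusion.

type 1: (30 − 48)²/48 = 324/48 = 6.7500
type 2: (18 − 53)²/53 = 1225/53 = 23.1132
type 3: (33 − 20)²/20 = 169/20 = 8.4500
type 4: (66 − 77)²/77 = 121/77 = 1.5714
type 5: (93 − 71)²/71 = 484/71 = 6.8169
type 6: (80 − 51)²/51 = 841/51 = 16.4902
Sum = 63.192
df = 5. Since 63.192 > 15.086, we reject H₀.

63.192; reject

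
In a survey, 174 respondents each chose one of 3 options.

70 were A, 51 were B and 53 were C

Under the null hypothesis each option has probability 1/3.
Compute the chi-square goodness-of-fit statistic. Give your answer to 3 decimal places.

Expected count for each of the 3 categories: 174/3 = 58.
cat         O        E   (O−E)²/E
A          70       58     2.4828
B          51       58     0.8448
C          53       58     0.4310
Sum = 3.759

3.759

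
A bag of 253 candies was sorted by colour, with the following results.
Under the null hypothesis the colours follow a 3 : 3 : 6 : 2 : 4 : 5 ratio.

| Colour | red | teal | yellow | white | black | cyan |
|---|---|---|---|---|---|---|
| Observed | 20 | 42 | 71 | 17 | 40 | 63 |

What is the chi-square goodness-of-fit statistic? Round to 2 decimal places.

Ratio total = 23. Expected counts: 253×3/23 = 33, 253×3/23 = 33, 253×6/23 = 66, 253×2/23 = 22, 253×4/23 = 44, 253×5/23 = 55.
cat         O        E   (O−E)²/E
red        20       33      5.121
teal       42       33      2.455
yellow     71       66      0.379
white      17       22      1.136
black      40       44      0.364
cyan       63       55      1.164
Sum = 10.62

10.62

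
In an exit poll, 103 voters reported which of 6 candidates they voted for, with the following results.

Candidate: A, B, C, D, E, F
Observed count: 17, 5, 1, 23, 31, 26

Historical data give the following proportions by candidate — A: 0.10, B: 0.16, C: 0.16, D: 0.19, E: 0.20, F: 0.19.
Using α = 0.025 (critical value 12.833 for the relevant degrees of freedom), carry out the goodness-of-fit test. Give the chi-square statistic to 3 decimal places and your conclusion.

Expected counts E_i = n·p_i: 103×0.10 = 10.3, 103×0.16 = 16.48, 103×0.16 = 16.48, 103×0.19 = 19.57, 103×0.20 = 20.6, 103×0.19 = 19.57.
cat         O        E   (O−E)²/E
A          17     10.3     4.3583
B           5    16.48     7.9970
C           1    16.48    14.5407
D          23    19.57     0.6012
E          31     20.6     5.2505
F          26    19.57     2.1127
Sum = 34.860
df = 5. Since 34.860 > 12.833, we reject H₀.

34.860; reject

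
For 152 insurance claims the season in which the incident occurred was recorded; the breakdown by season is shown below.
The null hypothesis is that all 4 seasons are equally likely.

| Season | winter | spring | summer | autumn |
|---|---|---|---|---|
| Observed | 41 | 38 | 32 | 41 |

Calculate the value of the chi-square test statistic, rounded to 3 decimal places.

1.421

Under H₀ each category has probability 1/4, so each expected count is 152/4 = 38.
winter: (41 − 38)²/38 = 9/38 = 0.2368
spring: (38 − 38)²/38 = 0/38 = 0.0000
summer: (32 − 38)²/38 = 36/38 = 0.9474
autumn: (41 − 38)²/38 = 9/38 = 0.2368
Sum = 1.421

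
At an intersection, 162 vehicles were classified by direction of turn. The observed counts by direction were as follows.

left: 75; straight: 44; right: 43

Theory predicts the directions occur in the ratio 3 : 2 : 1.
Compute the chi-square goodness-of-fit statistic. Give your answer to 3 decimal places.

Ratio total = 6. Expected counts: 162×3/6 = 81, 162×2/6 = 54, 162×1/6 = 27.
cat           O        E   (O−E)²/E
left         75       81     0.4444
straight     44       54     1.8519
right        43       27     9.4815
Sum = 11.778

11.778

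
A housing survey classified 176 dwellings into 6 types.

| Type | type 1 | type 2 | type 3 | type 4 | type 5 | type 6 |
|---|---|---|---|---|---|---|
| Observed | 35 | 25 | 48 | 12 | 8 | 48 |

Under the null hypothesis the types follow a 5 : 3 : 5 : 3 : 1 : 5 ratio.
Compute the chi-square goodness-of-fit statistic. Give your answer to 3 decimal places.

9.867

Ratio total = 22. Expected counts: 176×5/22 = 40, 176×3/22 = 24, 176×5/22 = 40, 176×3/22 = 24, 176×1/22 = 8, 176×5/22 = 40.
cat         O        E   (O−E)²/E
type 1     35       40     0.6250
type 2     25       24     0.0417
type 3     48       40     1.6000
type 4     12       24     6.0000
type 5      8        8     0.0000
type 6     48       40     1.6000
Sum = 9.867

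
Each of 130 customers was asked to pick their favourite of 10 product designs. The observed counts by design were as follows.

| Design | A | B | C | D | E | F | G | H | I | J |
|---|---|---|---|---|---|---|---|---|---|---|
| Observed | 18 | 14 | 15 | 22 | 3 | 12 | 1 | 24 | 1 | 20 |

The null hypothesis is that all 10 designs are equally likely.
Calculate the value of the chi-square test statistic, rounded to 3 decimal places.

51.538

Expected count for each of the 10 categories: 130/10 = 13.
χ² = (18−13)²/13 + (14−13)²/13 + (15−13)²/13 + (22−13)²/13 + (3−13)²/13 + (12−13)²/13 + (1−13)²/13 + (24−13)²/13 + (1−13)²/13 + (20−13)²/13
   = 1.9231 + 0.0769 + 0.3077 + 6.2308 + 7.6923 + 0.0769 + 11.0769 + 9.3077 + 11.0769 + 3.7692
Sum = 51.538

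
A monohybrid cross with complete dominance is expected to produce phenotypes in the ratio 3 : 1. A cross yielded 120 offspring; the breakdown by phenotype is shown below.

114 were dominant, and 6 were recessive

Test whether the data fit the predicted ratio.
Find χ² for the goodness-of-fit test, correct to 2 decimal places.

25.60

Ratio total = 4. Expected counts: 120×3/4 = 90, 120×1/4 = 30.
χ² = (114−90)²/90 + (6−30)²/30
   = 6.400 + 19.200
Sum = 25.60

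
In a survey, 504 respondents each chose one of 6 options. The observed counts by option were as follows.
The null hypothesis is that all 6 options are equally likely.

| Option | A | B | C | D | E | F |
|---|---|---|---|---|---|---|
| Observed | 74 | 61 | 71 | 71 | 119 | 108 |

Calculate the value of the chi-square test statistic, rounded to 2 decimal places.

32.95

Under H₀ each category has probability 1/6, so each expected count is 504/6 = 84.
cat         O        E   (O−E)²/E
A          74       84      1.190
B          61       84      6.298
C          71       84      2.012
D          71       84      2.012
E         119       84     14.583
F         108       84      6.857
Sum = 32.95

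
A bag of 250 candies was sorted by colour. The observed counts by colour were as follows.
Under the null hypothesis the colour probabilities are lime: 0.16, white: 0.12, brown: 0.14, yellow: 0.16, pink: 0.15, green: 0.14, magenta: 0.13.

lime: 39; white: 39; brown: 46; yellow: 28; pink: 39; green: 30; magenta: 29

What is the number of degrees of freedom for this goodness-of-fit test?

There are k = 7 categories and no parameters were estimated from the data, so df = 7 − 1 = 6.

6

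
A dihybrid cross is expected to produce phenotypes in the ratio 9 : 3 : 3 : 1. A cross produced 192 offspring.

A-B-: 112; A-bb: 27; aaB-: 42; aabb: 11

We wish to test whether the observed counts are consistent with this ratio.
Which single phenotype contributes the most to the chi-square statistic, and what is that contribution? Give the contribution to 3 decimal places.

A-bb, 2.250

Ratio total = 16. Expected counts: 192×9/16 = 108, 192×3/16 = 36, 192×3/16 = 36, 192×1/16 = 12.
cat         O        E   (O−E)²/E
A-B-      112      108     0.1481
A-bb       27       36     2.2500
aaB-       42       36     1.0000
aabb       11       12     0.0833
The largest term is for A-bb: 2.250.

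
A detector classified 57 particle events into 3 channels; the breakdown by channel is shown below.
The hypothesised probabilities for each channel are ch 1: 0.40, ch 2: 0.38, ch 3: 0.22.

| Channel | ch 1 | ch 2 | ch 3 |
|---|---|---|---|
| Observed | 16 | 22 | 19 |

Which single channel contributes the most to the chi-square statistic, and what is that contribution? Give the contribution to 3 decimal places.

Expected counts E_i = n·p_i: 57×0.40 = 22.8, 57×0.38 = 21.66, 57×0.22 = 12.54.
χ² = (16−22.8)²/22.8 + (22−21.66)²/21.66 + (19−12.54)²/12.54
   = 2.0281 + 0.0053 + 3.3279
The largest term is for ch 3: 3.328.

ch 3, 3.328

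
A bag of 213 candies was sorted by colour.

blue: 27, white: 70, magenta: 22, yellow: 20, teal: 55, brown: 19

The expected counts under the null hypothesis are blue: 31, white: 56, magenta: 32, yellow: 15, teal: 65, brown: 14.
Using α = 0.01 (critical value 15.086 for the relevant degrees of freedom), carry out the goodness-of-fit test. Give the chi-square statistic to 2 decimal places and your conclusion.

12.13; do not reject

χ² = (27−31)²/31 + (70−56)²/56 + (22−32)²/32 + (20−15)²/15 + (55−65)²/65 + (19−14)²/14
   = 0.516 + 3.500 + 3.125 + 1.667 + 1.538 + 1.786
Sum = 12.13
df = 5. Since 12.13 < 15.086, we do not reject H₀.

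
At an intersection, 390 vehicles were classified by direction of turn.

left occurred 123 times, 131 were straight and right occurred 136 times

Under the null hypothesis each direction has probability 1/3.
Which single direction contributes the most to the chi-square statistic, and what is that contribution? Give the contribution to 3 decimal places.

left, 0.377

Under H₀ each category has probability 1/3, so each expected count is 390/3 = 130.
cat           O        E   (O−E)²/E
left        123      130     0.3769
straight    131      130     0.0077
right       136      130     0.2769
The largest term is for left: 0.377.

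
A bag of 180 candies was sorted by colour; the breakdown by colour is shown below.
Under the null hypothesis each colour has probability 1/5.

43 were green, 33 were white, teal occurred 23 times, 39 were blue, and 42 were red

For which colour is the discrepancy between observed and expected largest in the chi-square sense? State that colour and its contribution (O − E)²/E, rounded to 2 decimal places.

teal, 4.69

Expected count for each of the 5 categories: 180/5 = 36.
green: (43 − 36)²/36 = 49/36 = 1.361
white: (33 − 36)²/36 = 9/36 = 0.250
teal: (23 − 36)²/36 = 169/36 = 4.694
blue: (39 − 36)²/36 = 9/36 = 0.250
red: (42 − 36)²/36 = 36/36 = 1.000
The largest term is for teal: 4.69.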